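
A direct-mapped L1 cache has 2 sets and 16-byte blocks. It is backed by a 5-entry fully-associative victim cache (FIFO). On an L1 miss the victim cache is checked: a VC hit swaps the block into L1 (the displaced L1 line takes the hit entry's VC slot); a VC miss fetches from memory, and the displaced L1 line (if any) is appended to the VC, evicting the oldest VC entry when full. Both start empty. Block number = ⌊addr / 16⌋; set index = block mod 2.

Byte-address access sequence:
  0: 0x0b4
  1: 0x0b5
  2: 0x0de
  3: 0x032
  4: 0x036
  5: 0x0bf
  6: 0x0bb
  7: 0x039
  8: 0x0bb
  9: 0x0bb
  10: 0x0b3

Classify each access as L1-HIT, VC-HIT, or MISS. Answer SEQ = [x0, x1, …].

  [0] addr=0xb4 blk=11 s=1: MISS | VC []
  [1] addr=0xb5 blk=11 s=1: L1-HIT | VC []
  [2] addr=0xde blk=13 s=1: MISS | VC [11]
  [3] addr=0x32 blk=3 s=1: MISS | VC [11, 13]
  [4] addr=0x36 blk=3 s=1: L1-HIT | VC [11, 13]
  [5] addr=0xbf blk=11 s=1: VC-HIT | VC [3, 13]
  [6] addr=0xbb blk=11 s=1: L1-HIT | VC [3, 13]
  [7] addr=0x39 blk=3 s=1: VC-HIT | VC [11, 13]
  [8] addr=0xbb blk=11 s=1: VC-HIT | VC [3, 13]
  [9] addr=0xbb blk=11 s=1: L1-HIT | VC [3, 13]
  [10] addr=0xb3 blk=11 s=1: L1-HIT | VC [3, 13]

SEQ = [MISS, L1-HIT, MISS, MISS, L1-HIT, VC-HIT, L1-HIT, VC-HIT, VC-HIT, L1-HIT, L1-HIT]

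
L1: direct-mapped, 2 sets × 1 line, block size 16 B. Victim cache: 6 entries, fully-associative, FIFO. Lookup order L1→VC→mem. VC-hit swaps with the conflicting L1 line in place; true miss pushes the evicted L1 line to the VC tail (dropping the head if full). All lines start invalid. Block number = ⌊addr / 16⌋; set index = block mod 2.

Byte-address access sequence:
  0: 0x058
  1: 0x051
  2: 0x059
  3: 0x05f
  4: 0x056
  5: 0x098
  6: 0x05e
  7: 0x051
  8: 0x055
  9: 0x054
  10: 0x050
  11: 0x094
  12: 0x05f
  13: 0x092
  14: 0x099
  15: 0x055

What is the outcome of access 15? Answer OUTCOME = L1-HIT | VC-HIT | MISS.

0: 0x58 (blk 5, set 1) → MISS  vc=[]
1: 0x51 (blk 5, set 1) → L1-HIT  vc=[]
2: 0x59 (blk 5, set 1) → L1-HIT  vc=[]
3: 0x5f (blk 5, set 1) → L1-HIT  vc=[]
4: 0x56 (blk 5, set 1) → L1-HIT  vc=[]
5: 0x98 (blk 9, set 1) → MISS  vc=[5]
6: 0x5e (blk 5, set 1) → VC-HIT  vc=[9]
7: 0x51 (blk 5, set 1) → L1-HIT  vc=[9]
8: 0x55 (blk 5, set 1) → L1-HIT  vc=[9]
9: 0x54 (blk 5, set 1) → L1-HIT  vc=[9]
10: 0x50 (blk 5, set 1) → L1-HIT  vc=[9]
11: 0x94 (blk 9, set 1) → VC-HIT  vc=[5]
12: 0x5f (blk 5, set 1) → VC-HIT  vc=[9]
13: 0x92 (blk 9, set 1) → VC-HIT  vc=[5]
14: 0x99 (blk 9, set 1) → L1-HIT  vc=[5]
15: 0x55 (blk 5, set 1) → VC-HIT  vc=[9]

OUTCOME = VC-HIT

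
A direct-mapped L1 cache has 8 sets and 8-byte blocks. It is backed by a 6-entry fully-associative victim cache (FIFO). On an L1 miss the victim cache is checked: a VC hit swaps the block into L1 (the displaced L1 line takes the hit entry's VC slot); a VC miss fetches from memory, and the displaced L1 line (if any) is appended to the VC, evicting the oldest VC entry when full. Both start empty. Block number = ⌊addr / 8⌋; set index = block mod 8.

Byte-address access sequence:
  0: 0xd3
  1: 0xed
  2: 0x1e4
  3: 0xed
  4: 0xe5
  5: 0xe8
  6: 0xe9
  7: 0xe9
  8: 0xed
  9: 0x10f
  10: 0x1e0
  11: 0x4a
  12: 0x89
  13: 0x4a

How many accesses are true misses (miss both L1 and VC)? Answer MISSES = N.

MISSES = 7

0: 0xd3 (blk 26, set 2) → MISS  vc=[]
1: 0xed (blk 29, set 5) → MISS  vc=[]
2: 0x1e4 (blk 60, set 4) → MISS  vc=[]
3: 0xed (blk 29, set 5) → L1-HIT  vc=[]
4: 0xe5 (blk 28, set 4) → MISS  vc=[60]
5: 0xe8 (blk 29, set 5) → L1-HIT  vc=[60]
6: 0xe9 (blk 29, set 5) → L1-HIT  vc=[60]
7: 0xe9 (blk 29, set 5) → L1-HIT  vc=[60]
8: 0xed (blk 29, set 5) → L1-HIT  vc=[60]
9: 0x10f (blk 33, set 1) → MISS  vc=[60]
10: 0x1e0 (blk 60, set 4) → VC-HIT  vc=[28]
11: 0x4a (blk 9, set 1) → MISS  vc=[28, 33]
12: 0x89 (blk 17, set 1) → MISS  vc=[28, 33, 9]
13: 0x4a (blk 9, set 1) → VC-HIT  vc=[28, 33, 17]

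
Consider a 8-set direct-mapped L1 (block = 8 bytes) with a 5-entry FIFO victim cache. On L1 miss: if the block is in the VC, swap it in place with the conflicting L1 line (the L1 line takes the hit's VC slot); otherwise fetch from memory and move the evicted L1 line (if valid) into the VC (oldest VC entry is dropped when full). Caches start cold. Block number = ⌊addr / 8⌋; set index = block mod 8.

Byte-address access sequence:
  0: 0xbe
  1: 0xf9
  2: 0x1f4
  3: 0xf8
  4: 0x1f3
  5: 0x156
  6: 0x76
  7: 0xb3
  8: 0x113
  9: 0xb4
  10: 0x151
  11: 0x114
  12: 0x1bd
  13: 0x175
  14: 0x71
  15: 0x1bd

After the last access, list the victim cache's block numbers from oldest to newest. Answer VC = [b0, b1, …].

VC = [62, 46, 42, 31, 22]

  [0] addr=0xbe blk=23 s=7: MISS | VC []
  [1] addr=0xf9 blk=31 s=7: MISS | VC [23]
  [2] addr=0x1f4 blk=62 s=6: MISS | VC [23]
  [3] addr=0xf8 blk=31 s=7: L1-HIT | VC [23]
  [4] addr=0x1f3 blk=62 s=6: L1-HIT | VC [23]
  [5] addr=0x156 blk=42 s=2: MISS | VC [23]
  [6] addr=0x76 blk=14 s=6: MISS | VC [23, 62]
  [7] addr=0xb3 blk=22 s=6: MISS | VC [23, 62, 14]
  [8] addr=0x113 blk=34 s=2: MISS | VC [23, 62, 14, 42]
  [9] addr=0xb4 blk=22 s=6: L1-HIT | VC [23, 62, 14, 42]
  [10] addr=0x151 blk=42 s=2: VC-HIT | VC [23, 62, 14, 34]
  [11] addr=0x114 blk=34 s=2: VC-HIT | VC [23, 62, 14, 42]
  [12] addr=0x1bd blk=55 s=7: MISS | VC [23, 62, 14, 42, 31]
  [13] addr=0x175 blk=46 s=6: MISS | VC [62, 14, 42, 31, 22]
  [14] addr=0x71 blk=14 s=6: VC-HIT | VC [62, 46, 42, 31, 22]
  [15] addr=0x1bd blk=55 s=7: L1-HIT | VC [62, 46, 42, 31, 22]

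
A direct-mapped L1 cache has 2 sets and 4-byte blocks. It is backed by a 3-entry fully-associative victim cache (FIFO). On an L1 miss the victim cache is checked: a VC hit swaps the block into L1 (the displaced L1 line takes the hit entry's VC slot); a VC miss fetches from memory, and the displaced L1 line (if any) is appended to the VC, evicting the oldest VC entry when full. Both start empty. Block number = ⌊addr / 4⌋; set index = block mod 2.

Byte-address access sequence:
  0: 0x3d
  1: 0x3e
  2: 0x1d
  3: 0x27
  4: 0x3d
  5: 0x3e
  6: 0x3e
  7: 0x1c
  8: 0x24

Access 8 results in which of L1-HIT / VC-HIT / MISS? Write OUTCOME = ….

#0 0x3d→b15/s1 MISS; vc=[]
#1 0x3e→b15/s1 L1-HIT; vc=[]
#2 0x1d→b7/s1 MISS; vc=[15]
#3 0x27→b9/s1 MISS; vc=[15,7]
#4 0x3d→b15/s1 VC-HIT; vc=[9,7]
#5 0x3e→b15/s1 L1-HIT; vc=[9,7]
#6 0x3e→b15/s1 L1-HIT; vc=[9,7]
#7 0x1c→b7/s1 VC-HIT; vc=[9,15]
#8 0x24→b9/s1 VC-HIT; vc=[7,15]

OUTCOME = VC-HIT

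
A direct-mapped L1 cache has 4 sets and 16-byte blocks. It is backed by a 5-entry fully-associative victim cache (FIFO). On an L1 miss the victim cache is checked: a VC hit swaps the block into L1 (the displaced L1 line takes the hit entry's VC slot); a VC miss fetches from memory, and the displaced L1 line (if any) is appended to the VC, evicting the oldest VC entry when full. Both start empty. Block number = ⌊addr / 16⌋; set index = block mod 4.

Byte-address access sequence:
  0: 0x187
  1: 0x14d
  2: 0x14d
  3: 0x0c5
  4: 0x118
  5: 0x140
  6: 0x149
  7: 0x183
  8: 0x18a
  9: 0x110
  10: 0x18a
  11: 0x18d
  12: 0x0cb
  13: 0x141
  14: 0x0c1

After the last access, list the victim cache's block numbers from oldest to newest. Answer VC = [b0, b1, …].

#0 0x187→b24/s0 MISS; vc=[]
#1 0x14d→b20/s0 MISS; vc=[24]
#2 0x14d→b20/s0 L1-HIT; vc=[24]
#3 0xc5→b12/s0 MISS; vc=[24,20]
#4 0x118→b17/s1 MISS; vc=[24,20]
#5 0x140→b20/s0 VC-HIT; vc=[24,12]
#6 0x149→b20/s0 L1-HIT; vc=[24,12]
#7 0x183→b24/s0 VC-HIT; vc=[20,12]
#8 0x18a→b24/s0 L1-HIT; vc=[20,12]
#9 0x110→b17/s1 L1-HIT; vc=[20,12]
#10 0x18a→b24/s0 L1-HIT; vc=[20,12]
#11 0x18d→b24/s0 L1-HIT; vc=[20,12]
#12 0xcb→b12/s0 VC-HIT; vc=[20,24]
#13 0x141→b20/s0 VC-HIT; vc=[12,24]
#14 0xc1→b12/s0 VC-HIT; vc=[20,24]

VC = [20, 24]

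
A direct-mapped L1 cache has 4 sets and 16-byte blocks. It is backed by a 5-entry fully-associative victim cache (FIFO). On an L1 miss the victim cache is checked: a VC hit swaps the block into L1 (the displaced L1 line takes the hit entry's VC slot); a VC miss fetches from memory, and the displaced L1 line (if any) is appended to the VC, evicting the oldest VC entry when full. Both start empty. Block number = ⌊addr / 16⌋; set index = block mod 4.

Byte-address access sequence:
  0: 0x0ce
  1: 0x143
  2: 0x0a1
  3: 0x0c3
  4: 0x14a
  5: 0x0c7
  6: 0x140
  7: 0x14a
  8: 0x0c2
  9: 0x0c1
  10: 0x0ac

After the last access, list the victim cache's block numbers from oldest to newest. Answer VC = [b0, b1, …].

#0 0xce→b12/s0 MISS; vc=[]
#1 0x143→b20/s0 MISS; vc=[12]
#2 0xa1→b10/s2 MISS; vc=[12]
#3 0xc3→b12/s0 VC-HIT; vc=[20]
#4 0x14a→b20/s0 VC-HIT; vc=[12]
#5 0xc7→b12/s0 VC-HIT; vc=[20]
#6 0x140→b20/s0 VC-HIT; vc=[12]
#7 0x14a→b20/s0 L1-HIT; vc=[12]
#8 0xc2→b12/s0 VC-HIT; vc=[20]
#9 0xc1→b12/s0 L1-HIT; vc=[20]
#10 0xac→b10/s2 L1-HIT; vc=[20]

VC = [20]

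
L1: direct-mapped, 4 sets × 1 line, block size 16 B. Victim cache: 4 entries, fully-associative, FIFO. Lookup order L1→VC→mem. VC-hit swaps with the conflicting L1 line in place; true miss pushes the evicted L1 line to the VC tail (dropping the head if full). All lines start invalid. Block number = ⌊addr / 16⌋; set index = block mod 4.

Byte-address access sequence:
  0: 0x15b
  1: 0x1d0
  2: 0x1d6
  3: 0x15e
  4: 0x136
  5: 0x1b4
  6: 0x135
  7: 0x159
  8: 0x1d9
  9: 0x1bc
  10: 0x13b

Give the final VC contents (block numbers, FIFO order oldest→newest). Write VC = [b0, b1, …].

VC = [21, 27]

0: 0x15b (blk 21, set 1) → MISS  vc=[]
1: 0x1d0 (blk 29, set 1) → MISS  vc=[21]
2: 0x1d6 (blk 29, set 1) → L1-HIT  vc=[21]
3: 0x15e (blk 21, set 1) → VC-HIT  vc=[29]
4: 0x136 (blk 19, set 3) → MISS  vc=[29]
5: 0x1b4 (blk 27, set 3) → MISS  vc=[29, 19]
6: 0x135 (blk 19, set 3) → VC-HIT  vc=[29, 27]
7: 0x159 (blk 21, set 1) → L1-HIT  vc=[29, 27]
8: 0x1d9 (blk 29, set 1) → VC-HIT  vc=[21, 27]
9: 0x1bc (blk 27, set 3) → VC-HIT  vc=[21, 19]
10: 0x13b (blk 19, set 3) → VC-HIT  vc=[21, 27]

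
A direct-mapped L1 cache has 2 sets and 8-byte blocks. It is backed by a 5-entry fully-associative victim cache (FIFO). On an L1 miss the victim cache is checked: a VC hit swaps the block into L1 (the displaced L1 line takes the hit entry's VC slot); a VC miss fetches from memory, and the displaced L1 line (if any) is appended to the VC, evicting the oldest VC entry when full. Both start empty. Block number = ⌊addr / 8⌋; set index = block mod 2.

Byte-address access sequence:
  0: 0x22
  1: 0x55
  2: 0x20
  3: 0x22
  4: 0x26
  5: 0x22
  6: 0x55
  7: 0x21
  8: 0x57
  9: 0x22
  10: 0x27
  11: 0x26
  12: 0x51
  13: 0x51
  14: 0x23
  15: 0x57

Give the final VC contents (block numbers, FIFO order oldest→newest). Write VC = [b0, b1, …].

VC = [4]

  [0] addr=0x22 blk=4 s=0: MISS | VC []
  [1] addr=0x55 blk=10 s=0: MISS | VC [4]
  [2] addr=0x20 blk=4 s=0: VC-HIT | VC [10]
  [3] addr=0x22 blk=4 s=0: L1-HIT | VC [10]
  [4] addr=0x26 blk=4 s=0: L1-HIT | VC [10]
  [5] addr=0x22 blk=4 s=0: L1-HIT | VC [10]
  [6] addr=0x55 blk=10 s=0: VC-HIT | VC [4]
  [7] addr=0x21 blk=4 s=0: VC-HIT | VC [10]
  [8] addr=0x57 blk=10 s=0: VC-HIT | VC [4]
  [9] addr=0x22 blk=4 s=0: VC-HIT | VC [10]
  [10] addr=0x27 blk=4 s=0: L1-HIT | VC [10]
  [11] addr=0x26 blk=4 s=0: L1-HIT | VC [10]
  [12] addr=0x51 blk=10 s=0: VC-HIT | VC [4]
  [13] addr=0x51 blk=10 s=0: L1-HIT | VC [4]
  [14] addr=0x23 blk=4 s=0: VC-HIT | VC [10]
  [15] addr=0x57 blk=10 s=0: VC-HIT | VC [4]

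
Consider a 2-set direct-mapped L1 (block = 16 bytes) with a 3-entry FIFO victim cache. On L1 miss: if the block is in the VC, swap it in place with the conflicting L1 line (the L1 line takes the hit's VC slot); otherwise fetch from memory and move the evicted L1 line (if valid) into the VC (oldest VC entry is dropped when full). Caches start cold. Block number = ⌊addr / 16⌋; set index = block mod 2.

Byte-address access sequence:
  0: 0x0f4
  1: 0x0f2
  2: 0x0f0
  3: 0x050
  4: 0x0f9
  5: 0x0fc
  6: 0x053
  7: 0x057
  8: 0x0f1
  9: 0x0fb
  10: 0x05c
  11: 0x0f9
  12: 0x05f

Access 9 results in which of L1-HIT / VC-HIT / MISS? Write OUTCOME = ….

OUTCOME = L1-HIT

0: 0xf4 (blk 15, set 1) → MISS  vc=[]
1: 0xf2 (blk 15, set 1) → L1-HIT  vc=[]
2: 0xf0 (blk 15, set 1) → L1-HIT  vc=[]
3: 0x50 (blk 5, set 1) → MISS  vc=[15]
4: 0xf9 (blk 15, set 1) → VC-HIT  vc=[5]
5: 0xfc (blk 15, set 1) → L1-HIT  vc=[5]
6: 0x53 (blk 5, set 1) → VC-HIT  vc=[15]
7: 0x57 (blk 5, set 1) → L1-HIT  vc=[15]
8: 0xf1 (blk 15, set 1) → VC-HIT  vc=[5]
9: 0xfb (blk 15, set 1) → L1-HIT  vc=[5]
10: 0x5c (blk 5, set 1) → VC-HIT  vc=[15]
11: 0xf9 (blk 15, set 1) → VC-HIT  vc=[5]
12: 0x5f (blk 5, set 1) → VC-HIT  vc=[15]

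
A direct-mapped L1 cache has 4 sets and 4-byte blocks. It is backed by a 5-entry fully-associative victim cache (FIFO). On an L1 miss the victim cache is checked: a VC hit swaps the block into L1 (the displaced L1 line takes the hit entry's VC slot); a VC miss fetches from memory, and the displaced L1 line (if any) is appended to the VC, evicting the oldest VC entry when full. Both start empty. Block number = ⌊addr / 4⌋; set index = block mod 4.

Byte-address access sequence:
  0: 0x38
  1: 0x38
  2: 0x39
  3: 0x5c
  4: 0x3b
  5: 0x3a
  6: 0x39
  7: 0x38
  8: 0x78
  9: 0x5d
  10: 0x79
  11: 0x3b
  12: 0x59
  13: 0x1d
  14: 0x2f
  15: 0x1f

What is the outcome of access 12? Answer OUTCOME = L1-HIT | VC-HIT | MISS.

  [0] addr=0x38 blk=14 s=2: MISS | VC []
  [1] addr=0x38 blk=14 s=2: L1-HIT | VC []
  [2] addr=0x39 blk=14 s=2: L1-HIT | VC []
  [3] addr=0x5c blk=23 s=3: MISS | VC []
  [4] addr=0x3b blk=14 s=2: L1-HIT | VC []
  [5] addr=0x3a blk=14 s=2: L1-HIT | VC []
  [6] addr=0x39 blk=14 s=2: L1-HIT | VC []
  [7] addr=0x38 blk=14 s=2: L1-HIT | VC []
  [8] addr=0x78 blk=30 s=2: MISS | VC [14]
  [9] addr=0x5d blk=23 s=3: L1-HIT | VC [14]
  [10] addr=0x79 blk=30 s=2: L1-HIT | VC [14]
  [11] addr=0x3b blk=14 s=2: VC-HIT | VC [30]
  [12] addr=0x59 blk=22 s=2: MISS | VC [30, 14]
  [13] addr=0x1d blk=7 s=3: MISS | VC [30, 14, 23]
  [14] addr=0x2f blk=11 s=3: MISS | VC [30, 14, 23, 7]
  [15] addr=0x1f blk=7 s=3: VC-HIT | VC [30, 14, 23, 11]

OUTCOME = MISS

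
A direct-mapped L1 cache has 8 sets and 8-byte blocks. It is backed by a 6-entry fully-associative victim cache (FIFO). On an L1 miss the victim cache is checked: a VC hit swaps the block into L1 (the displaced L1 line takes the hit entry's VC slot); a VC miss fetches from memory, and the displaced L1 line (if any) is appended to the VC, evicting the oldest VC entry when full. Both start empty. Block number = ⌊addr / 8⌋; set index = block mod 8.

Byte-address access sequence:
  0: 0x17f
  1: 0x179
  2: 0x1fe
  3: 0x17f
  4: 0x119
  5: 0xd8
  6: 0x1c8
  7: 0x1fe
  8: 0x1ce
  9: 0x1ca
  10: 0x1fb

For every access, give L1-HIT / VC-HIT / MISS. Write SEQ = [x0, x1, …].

#0 0x17f→b47/s7 MISS; vc=[]
#1 0x179→b47/s7 L1-HIT; vc=[]
#2 0x1fe→b63/s7 MISS; vc=[47]
#3 0x17f→b47/s7 VC-HIT; vc=[63]
#4 0x119→b35/s3 MISS; vc=[63]
#5 0xd8→b27/s3 MISS; vc=[63,35]
#6 0x1c8→b57/s1 MISS; vc=[63,35]
#7 0x1fe→b63/s7 VC-HIT; vc=[47,35]
#8 0x1ce→b57/s1 L1-HIT; vc=[47,35]
#9 0x1ca→b57/s1 L1-HIT; vc=[47,35]
#10 0x1fb→b63/s7 L1-HIT; vc=[47,35]

SEQ = [MISS, L1-HIT, MISS, VC-HIT, MISS, MISS, MISS, VC-HIT, L1-HIT, L1-HIT, L1-HIT]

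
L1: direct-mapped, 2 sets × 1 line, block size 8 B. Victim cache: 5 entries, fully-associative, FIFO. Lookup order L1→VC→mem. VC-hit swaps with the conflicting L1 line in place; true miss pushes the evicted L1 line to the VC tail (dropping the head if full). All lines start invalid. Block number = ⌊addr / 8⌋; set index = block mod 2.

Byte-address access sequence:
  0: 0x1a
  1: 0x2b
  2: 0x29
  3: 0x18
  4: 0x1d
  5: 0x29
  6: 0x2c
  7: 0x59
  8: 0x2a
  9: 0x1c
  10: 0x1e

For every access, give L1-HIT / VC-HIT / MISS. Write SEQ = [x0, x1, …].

#0 0x1a→b3/s1 MISS; vc=[]
#1 0x2b→b5/s1 MISS; vc=[3]
#2 0x29→b5/s1 L1-HIT; vc=[3]
#3 0x18→b3/s1 VC-HIT; vc=[5]
#4 0x1d→b3/s1 L1-HIT; vc=[5]
#5 0x29→b5/s1 VC-HIT; vc=[3]
#6 0x2c→b5/s1 L1-HIT; vc=[3]
#7 0x59→b11/s1 MISS; vc=[3,5]
#8 0x2a→b5/s1 VC-HIT; vc=[3,11]
#9 0x1c→b3/s1 VC-HIT; vc=[5,11]
#10 0x1e→b3/s1 L1-HIT; vc=[5,11]

SEQ = [MISS, MISS, L1-HIT, VC-HIT, L1-HIT, VC-HIT, L1-HIT, MISS, VC-HIT, VC-HIT, L1-HIT]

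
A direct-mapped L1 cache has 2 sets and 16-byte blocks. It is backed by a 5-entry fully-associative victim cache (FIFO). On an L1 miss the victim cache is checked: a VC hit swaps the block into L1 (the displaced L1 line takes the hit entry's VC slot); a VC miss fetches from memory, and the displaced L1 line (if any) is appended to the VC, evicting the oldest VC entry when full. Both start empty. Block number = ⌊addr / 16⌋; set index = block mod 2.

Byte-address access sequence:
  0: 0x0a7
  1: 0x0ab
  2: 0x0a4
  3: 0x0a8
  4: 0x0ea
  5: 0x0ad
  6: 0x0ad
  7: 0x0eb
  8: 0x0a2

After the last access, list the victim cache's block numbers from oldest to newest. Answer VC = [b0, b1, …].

0: 0xa7 (blk 10, set 0) → MISS  vc=[]
1: 0xab (blk 10, set 0) → L1-HIT  vc=[]
2: 0xa4 (blk 10, set 0) → L1-HIT  vc=[]
3: 0xa8 (blk 10, set 0) → L1-HIT  vc=[]
4: 0xea (blk 14, set 0) → MISS  vc=[10]
5: 0xad (blk 10, set 0) → VC-HIT  vc=[14]
6: 0xad (blk 10, set 0) → L1-HIT  vc=[14]
7: 0xeb (blk 14, set 0) → VC-HIT  vc=[10]
8: 0xa2 (blk 10, set 0) → VC-HIT  vc=[14]

VC = [14]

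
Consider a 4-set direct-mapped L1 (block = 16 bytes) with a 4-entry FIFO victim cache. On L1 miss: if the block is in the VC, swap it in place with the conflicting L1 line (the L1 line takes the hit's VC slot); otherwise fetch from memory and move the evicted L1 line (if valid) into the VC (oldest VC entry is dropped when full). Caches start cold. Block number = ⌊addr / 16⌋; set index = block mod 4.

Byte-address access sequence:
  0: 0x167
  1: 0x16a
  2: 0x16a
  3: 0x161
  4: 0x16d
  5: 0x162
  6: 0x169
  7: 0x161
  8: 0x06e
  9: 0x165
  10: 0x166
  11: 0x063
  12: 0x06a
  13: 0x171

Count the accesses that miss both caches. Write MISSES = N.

MISSES = 3

0: 0x167 (blk 22, set 2) → MISS  vc=[]
1: 0x16a (blk 22, set 2) → L1-HIT  vc=[]
2: 0x16a (blk 22, set 2) → L1-HIT  vc=[]
3: 0x161 (blk 22, set 2) → L1-HIT  vc=[]
4: 0x16d (blk 22, set 2) → L1-HIT  vc=[]
5: 0x162 (blk 22, set 2) → L1-HIT  vc=[]
6: 0x169 (blk 22, set 2) → L1-HIT  vc=[]
7: 0x161 (blk 22, set 2) → L1-HIT  vc=[]
8: 0x6e (blk 6, set 2) → MISS  vc=[22]
9: 0x165 (blk 22, set 2) → VC-HIT  vc=[6]
10: 0x166 (blk 22, set 2) → L1-HIT  vc=[6]
11: 0x63 (blk 6, set 2) → VC-HIT  vc=[22]
12: 0x6a (blk 6, set 2) → L1-HIT  vc=[22]
13: 0x171 (blk 23, set 3) → MISS  vc=[22]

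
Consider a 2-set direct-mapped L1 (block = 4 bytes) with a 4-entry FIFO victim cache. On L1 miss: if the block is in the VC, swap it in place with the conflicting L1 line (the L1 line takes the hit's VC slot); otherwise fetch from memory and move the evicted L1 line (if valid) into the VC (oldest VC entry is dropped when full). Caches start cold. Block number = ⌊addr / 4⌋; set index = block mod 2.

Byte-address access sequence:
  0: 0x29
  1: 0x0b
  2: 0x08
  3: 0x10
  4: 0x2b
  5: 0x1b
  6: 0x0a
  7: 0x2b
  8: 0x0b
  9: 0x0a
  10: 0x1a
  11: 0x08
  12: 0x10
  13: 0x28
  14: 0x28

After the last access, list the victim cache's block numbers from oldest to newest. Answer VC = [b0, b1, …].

VC = [2, 6, 4]

#0 0x29→b10/s0 MISS; vc=[]
#1 0xb→b2/s0 MISS; vc=[10]
#2 0x8→b2/s0 L1-HIT; vc=[10]
#3 0x10→b4/s0 MISS; vc=[10,2]
#4 0x2b→b10/s0 VC-HIT; vc=[4,2]
#5 0x1b→b6/s0 MISS; vc=[4,2,10]
#6 0xa→b2/s0 VC-HIT; vc=[4,6,10]
#7 0x2b→b10/s0 VC-HIT; vc=[4,6,2]
#8 0xb→b2/s0 VC-HIT; vc=[4,6,10]
#9 0xa→b2/s0 L1-HIT; vc=[4,6,10]
#10 0x1a→b6/s0 VC-HIT; vc=[4,2,10]
#11 0x8→b2/s0 VC-HIT; vc=[4,6,10]
#12 0x10→b4/s0 VC-HIT; vc=[2,6,10]
#13 0x28→b10/s0 VC-HIT; vc=[2,6,4]
#14 0x28→b10/s0 L1-HIT; vc=[2,6,4]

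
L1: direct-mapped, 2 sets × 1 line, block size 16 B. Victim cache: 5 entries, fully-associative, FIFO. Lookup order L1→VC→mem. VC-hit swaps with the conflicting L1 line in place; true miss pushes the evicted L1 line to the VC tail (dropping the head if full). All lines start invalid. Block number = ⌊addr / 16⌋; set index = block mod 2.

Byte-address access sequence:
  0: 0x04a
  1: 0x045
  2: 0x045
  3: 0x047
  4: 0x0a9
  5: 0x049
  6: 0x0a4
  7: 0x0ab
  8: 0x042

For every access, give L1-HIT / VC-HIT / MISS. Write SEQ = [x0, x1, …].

SEQ = [MISS, L1-HIT, L1-HIT, L1-HIT, MISS, VC-HIT, VC-HIT, L1-HIT, VC-HIT]

0: 0x4a (blk 4, set 0) → MISS  vc=[]
1: 0x45 (blk 4, set 0) → L1-HIT  vc=[]
2: 0x45 (blk 4, set 0) → L1-HIT  vc=[]
3: 0x47 (blk 4, set 0) → L1-HIT  vc=[]
4: 0xa9 (blk 10, set 0) → MISS  vc=[4]
5: 0x49 (blk 4, set 0) → VC-HIT  vc=[10]
6: 0xa4 (blk 10, set 0) → VC-HIT  vc=[4]
7: 0xab (blk 10, set 0) → L1-HIT  vc=[4]
8: 0x42 (blk 4, set 0) → VC-HIT  vc=[10]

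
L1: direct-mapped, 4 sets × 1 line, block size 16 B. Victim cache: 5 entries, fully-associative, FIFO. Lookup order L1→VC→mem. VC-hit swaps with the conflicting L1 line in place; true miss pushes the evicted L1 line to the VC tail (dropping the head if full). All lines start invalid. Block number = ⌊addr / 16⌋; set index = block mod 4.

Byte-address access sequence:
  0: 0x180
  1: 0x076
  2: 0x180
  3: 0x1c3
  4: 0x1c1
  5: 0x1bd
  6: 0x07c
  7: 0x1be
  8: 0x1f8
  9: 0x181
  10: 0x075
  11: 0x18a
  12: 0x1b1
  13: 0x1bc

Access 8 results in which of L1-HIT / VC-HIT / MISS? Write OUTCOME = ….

OUTCOME = MISS

#0 0x180→b24/s0 MISS; vc=[]
#1 0x76→b7/s3 MISS; vc=[]
#2 0x180→b24/s0 L1-HIT; vc=[]
#3 0x1c3→b28/s0 MISS; vc=[24]
#4 0x1c1→b28/s0 L1-HIT; vc=[24]
#5 0x1bd→b27/s3 MISS; vc=[24,7]
#6 0x7c→b7/s3 VC-HIT; vc=[24,27]
#7 0x1be→b27/s3 VC-HIT; vc=[24,7]
#8 0x1f8→b31/s3 MISS; vc=[24,7,27]
#9 0x181→b24/s0 VC-HIT; vc=[28,7,27]
#10 0x75→b7/s3 VC-HIT; vc=[28,31,27]
#11 0x18a→b24/s0 L1-HIT; vc=[28,31,27]
#12 0x1b1→b27/s3 VC-HIT; vc=[28,31,7]
#13 0x1bc→b27/s3 L1-HIT; vc=[28,31,7]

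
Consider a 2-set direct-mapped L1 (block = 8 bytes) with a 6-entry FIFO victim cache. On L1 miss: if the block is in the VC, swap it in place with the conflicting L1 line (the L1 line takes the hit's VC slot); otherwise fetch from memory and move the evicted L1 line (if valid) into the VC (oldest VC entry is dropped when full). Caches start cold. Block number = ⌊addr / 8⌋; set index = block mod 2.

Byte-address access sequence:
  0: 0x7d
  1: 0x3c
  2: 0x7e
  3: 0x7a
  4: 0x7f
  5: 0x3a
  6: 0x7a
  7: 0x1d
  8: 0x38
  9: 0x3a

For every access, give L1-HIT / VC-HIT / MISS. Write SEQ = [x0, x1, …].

SEQ = [MISS, MISS, VC-HIT, L1-HIT, L1-HIT, VC-HIT, VC-HIT, MISS, VC-HIT, L1-HIT]

#0 0x7d→b15/s1 MISS; vc=[]
#1 0x3c→b7/s1 MISS; vc=[15]
#2 0x7e→b15/s1 VC-HIT; vc=[7]
#3 0x7a→b15/s1 L1-HIT; vc=[7]
#4 0x7f→b15/s1 L1-HIT; vc=[7]
#5 0x3a→b7/s1 VC-HIT; vc=[15]
#6 0x7a→b15/s1 VC-HIT; vc=[7]
#7 0x1d→b3/s1 MISS; vc=[7,15]
#8 0x38→b7/s1 VC-HIT; vc=[3,15]
#9 0x3a→b7/s1 L1-HIT; vc=[3,15]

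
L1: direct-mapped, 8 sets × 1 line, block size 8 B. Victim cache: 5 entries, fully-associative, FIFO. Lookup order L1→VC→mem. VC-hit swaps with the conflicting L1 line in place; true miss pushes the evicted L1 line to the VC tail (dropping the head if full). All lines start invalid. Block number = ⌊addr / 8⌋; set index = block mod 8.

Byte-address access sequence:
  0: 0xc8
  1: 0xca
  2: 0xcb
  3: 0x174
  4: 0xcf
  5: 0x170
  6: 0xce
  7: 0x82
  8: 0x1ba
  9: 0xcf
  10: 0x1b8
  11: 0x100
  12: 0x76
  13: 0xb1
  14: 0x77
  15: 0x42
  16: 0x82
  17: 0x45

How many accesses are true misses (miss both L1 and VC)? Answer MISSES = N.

MISSES = 8

#0 0xc8→b25/s1 MISS; vc=[]
#1 0xca→b25/s1 L1-HIT; vc=[]
#2 0xcb→b25/s1 L1-HIT; vc=[]
#3 0x174→b46/s6 MISS; vc=[]
#4 0xcf→b25/s1 L1-HIT; vc=[]
#5 0x170→b46/s6 L1-HIT; vc=[]
#6 0xce→b25/s1 L1-HIT; vc=[]
#7 0x82→b16/s0 MISS; vc=[]
#8 0x1ba→b55/s7 MISS; vc=[]
#9 0xcf→b25/s1 L1-HIT; vc=[]
#10 0x1b8→b55/s7 L1-HIT; vc=[]
#11 0x100→b32/s0 MISS; vc=[16]
#12 0x76→b14/s6 MISS; vc=[16,46]
#13 0xb1→b22/s6 MISS; vc=[16,46,14]
#14 0x77→b14/s6 VC-HIT; vc=[16,46,22]
#15 0x42→b8/s0 MISS; vc=[16,46,22,32]
#16 0x82→b16/s0 VC-HIT; vc=[8,46,22,32]
#17 0x45→b8/s0 VC-HIT; vc=[16,46,22,32]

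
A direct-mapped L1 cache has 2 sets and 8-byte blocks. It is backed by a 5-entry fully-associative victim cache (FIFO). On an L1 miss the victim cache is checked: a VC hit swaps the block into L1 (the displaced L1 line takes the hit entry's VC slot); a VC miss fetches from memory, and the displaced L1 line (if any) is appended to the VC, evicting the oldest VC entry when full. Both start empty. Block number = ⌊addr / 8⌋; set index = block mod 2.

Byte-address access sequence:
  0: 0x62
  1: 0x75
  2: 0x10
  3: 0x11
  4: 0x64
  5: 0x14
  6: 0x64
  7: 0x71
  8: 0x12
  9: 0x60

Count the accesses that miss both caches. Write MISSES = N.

MISSES = 3

#0 0x62→b12/s0 MISS; vc=[]
#1 0x75→b14/s0 MISS; vc=[12]
#2 0x10→b2/s0 MISS; vc=[12,14]
#3 0x11→b2/s0 L1-HIT; vc=[12,14]
#4 0x64→b12/s0 VC-HIT; vc=[2,14]
#5 0x14→b2/s0 VC-HIT; vc=[12,14]
#6 0x64→b12/s0 VC-HIT; vc=[2,14]
#7 0x71→b14/s0 VC-HIT; vc=[2,12]
#8 0x12→b2/s0 VC-HIT; vc=[14,12]
#9 0x60→b12/s0 VC-HIT; vc=[14,2]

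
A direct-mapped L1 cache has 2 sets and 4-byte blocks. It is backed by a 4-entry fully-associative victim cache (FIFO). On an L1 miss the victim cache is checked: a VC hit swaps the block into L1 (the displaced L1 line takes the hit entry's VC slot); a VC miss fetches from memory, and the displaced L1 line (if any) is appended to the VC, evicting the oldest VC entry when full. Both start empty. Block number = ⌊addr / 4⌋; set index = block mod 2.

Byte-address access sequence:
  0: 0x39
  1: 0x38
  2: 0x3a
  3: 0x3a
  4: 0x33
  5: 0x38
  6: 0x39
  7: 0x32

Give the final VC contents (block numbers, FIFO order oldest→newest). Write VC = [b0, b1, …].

VC = [14]

  [0] addr=0x39 blk=14 s=0: MISS | VC []
  [1] addr=0x38 blk=14 s=0: L1-HIT | VC []
  [2] addr=0x3a blk=14 s=0: L1-HIT | VC []
  [3] addr=0x3a blk=14 s=0: L1-HIT | VC []
  [4] addr=0x33 blk=12 s=0: MISS | VC [14]
  [5] addr=0x38 blk=14 s=0: VC-HIT | VC [12]
  [6] addr=0x39 blk=14 s=0: L1-HIT | VC [12]
  [7] addr=0x32 blk=12 s=0: VC-HIT | VC [14]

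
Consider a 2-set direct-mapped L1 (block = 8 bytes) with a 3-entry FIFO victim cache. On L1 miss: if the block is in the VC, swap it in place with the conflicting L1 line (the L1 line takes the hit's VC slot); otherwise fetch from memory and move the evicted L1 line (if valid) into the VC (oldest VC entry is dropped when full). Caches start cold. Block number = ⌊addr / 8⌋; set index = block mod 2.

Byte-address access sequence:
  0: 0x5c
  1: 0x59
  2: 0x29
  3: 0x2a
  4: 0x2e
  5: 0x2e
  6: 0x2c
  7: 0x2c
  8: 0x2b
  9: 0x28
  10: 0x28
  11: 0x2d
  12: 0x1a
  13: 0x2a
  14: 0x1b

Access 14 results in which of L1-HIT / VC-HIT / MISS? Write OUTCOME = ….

OUTCOME = VC-HIT

#0 0x5c→b11/s1 MISS; vc=[]
#1 0x59→b11/s1 L1-HIT; vc=[]
#2 0x29→b5/s1 MISS; vc=[11]
#3 0x2a→b5/s1 L1-HIT; vc=[11]
#4 0x2e→b5/s1 L1-HIT; vc=[11]
#5 0x2e→b5/s1 L1-HIT; vc=[11]
#6 0x2c→b5/s1 L1-HIT; vc=[11]
#7 0x2c→b5/s1 L1-HIT; vc=[11]
#8 0x2b→b5/s1 L1-HIT; vc=[11]
#9 0x28→b5/s1 L1-HIT; vc=[11]
#10 0x28→b5/s1 L1-HIT; vc=[11]
#11 0x2d→b5/s1 L1-HIT; vc=[11]
#12 0x1a→b3/s1 MISS; vc=[11,5]
#13 0x2a→b5/s1 VC-HIT; vc=[11,3]
#14 0x1b→b3/s1 VC-HIT; vc=[11,5]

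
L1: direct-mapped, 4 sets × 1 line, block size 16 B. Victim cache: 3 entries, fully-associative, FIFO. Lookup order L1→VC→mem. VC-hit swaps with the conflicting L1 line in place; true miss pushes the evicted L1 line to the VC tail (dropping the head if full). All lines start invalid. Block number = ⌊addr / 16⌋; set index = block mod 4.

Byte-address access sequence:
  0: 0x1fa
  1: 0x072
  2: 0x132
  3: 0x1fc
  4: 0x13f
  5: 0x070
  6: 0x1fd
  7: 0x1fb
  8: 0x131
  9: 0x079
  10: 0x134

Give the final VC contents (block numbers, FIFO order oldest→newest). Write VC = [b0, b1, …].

0: 0x1fa (blk 31, set 3) → MISS  vc=[]
1: 0x72 (blk 7, set 3) → MISS  vc=[31]
2: 0x132 (blk 19, set 3) → MISS  vc=[31, 7]
3: 0x1fc (blk 31, set 3) → VC-HIT  vc=[19, 7]
4: 0x13f (blk 19, set 3) → VC-HIT  vc=[31, 7]
5: 0x70 (blk 7, set 3) → VC-HIT  vc=[31, 19]
6: 0x1fd (blk 31, set 3) → VC-HIT  vc=[7, 19]
7: 0x1fb (blk 31, set 3) → L1-HIT  vc=[7, 19]
8: 0x131 (blk 19, set 3) → VC-HIT  vc=[7, 31]
9: 0x79 (blk 7, set 3) → VC-HIT  vc=[19, 31]
10: 0x134 (blk 19, set 3) → VC-HIT  vc=[7, 31]

VC = [7, 31]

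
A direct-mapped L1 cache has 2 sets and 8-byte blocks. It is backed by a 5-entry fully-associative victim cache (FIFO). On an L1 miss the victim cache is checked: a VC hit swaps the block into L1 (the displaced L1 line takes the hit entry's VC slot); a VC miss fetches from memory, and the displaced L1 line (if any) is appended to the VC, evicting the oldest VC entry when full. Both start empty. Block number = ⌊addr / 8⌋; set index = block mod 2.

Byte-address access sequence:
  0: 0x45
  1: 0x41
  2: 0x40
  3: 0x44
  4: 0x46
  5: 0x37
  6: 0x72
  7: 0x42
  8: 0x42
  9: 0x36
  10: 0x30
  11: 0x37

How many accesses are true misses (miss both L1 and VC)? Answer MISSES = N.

MISSES = 3

#0 0x45→b8/s0 MISS; vc=[]
#1 0x41→b8/s0 L1-HIT; vc=[]
#2 0x40→b8/s0 L1-HIT; vc=[]
#3 0x44→b8/s0 L1-HIT; vc=[]
#4 0x46→b8/s0 L1-HIT; vc=[]
#5 0x37→b6/s0 MISS; vc=[8]
#6 0x72→b14/s0 MISS; vc=[8,6]
#7 0x42→b8/s0 VC-HIT; vc=[14,6]
#8 0x42→b8/s0 L1-HIT; vc=[14,6]
#9 0x36→b6/s0 VC-HIT; vc=[14,8]
#10 0x30→b6/s0 L1-HIT; vc=[14,8]
#11 0x37→b6/s0 L1-HIT; vc=[14,8]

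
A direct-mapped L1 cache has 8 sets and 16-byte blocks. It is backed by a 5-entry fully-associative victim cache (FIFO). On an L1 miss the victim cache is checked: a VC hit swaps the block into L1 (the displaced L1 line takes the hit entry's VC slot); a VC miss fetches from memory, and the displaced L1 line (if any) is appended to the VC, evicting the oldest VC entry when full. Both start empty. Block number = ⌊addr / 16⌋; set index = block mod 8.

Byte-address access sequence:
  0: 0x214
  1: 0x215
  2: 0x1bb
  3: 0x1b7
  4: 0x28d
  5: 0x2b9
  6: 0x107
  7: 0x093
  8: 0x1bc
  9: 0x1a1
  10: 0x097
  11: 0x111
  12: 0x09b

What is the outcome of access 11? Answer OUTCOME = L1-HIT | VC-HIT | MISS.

OUTCOME = MISS

#0 0x214→b33/s1 MISS; vc=[]
#1 0x215→b33/s1 L1-HIT; vc=[]
#2 0x1bb→b27/s3 MISS; vc=[]
#3 0x1b7→b27/s3 L1-HIT; vc=[]
#4 0x28d→b40/s0 MISS; vc=[]
#5 0x2b9→b43/s3 MISS; vc=[27]
#6 0x107→b16/s0 MISS; vc=[27,40]
#7 0x93→b9/s1 MISS; vc=[27,40,33]
#8 0x1bc→b27/s3 VC-HIT; vc=[43,40,33]
#9 0x1a1→b26/s2 MISS; vc=[43,40,33]
#10 0x97→b9/s1 L1-HIT; vc=[43,40,33]
#11 0x111→b17/s1 MISS; vc=[43,40,33,9]
#12 0x9b→b9/s1 VC-HIT; vc=[43,40,33,17]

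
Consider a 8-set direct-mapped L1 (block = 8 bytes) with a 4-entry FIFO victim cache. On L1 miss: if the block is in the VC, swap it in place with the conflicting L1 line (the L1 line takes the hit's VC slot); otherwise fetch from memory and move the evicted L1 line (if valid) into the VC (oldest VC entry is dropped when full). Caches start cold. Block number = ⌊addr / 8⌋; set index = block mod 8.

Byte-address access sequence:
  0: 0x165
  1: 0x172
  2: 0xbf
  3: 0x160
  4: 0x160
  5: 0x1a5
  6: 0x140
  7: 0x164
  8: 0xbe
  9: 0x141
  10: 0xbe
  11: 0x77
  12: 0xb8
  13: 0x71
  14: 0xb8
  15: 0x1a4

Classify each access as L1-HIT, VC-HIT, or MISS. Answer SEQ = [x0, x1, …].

SEQ = [MISS, MISS, MISS, L1-HIT, L1-HIT, MISS, MISS, VC-HIT, L1-HIT, L1-HIT, L1-HIT, MISS, L1-HIT, L1-HIT, L1-HIT, VC-HIT]

#0 0x165→b44/s4 MISS; vc=[]
#1 0x172→b46/s6 MISS; vc=[]
#2 0xbf→b23/s7 MISS; vc=[]
#3 0x160→b44/s4 L1-HIT; vc=[]
#4 0x160→b44/s4 L1-HIT; vc=[]
#5 0x1a5→b52/s4 MISS; vc=[44]
#6 0x140→b40/s0 MISS; vc=[44]
#7 0x164→b44/s4 VC-HIT; vc=[52]
#8 0xbe→b23/s7 L1-HIT; vc=[52]
#9 0x141→b40/s0 L1-HIT; vc=[52]
#10 0xbe→b23/s7 L1-HIT; vc=[52]
#11 0x77→b14/s6 MISS; vc=[52,46]
#12 0xb8→b23/s7 L1-HIT; vc=[52,46]
#13 0x71→b14/s6 L1-HIT; vc=[52,46]
#14 0xb8→b23/s7 L1-HIT; vc=[52,46]
#15 0x1a4→b52/s4 VC-HIT; vc=[44,46]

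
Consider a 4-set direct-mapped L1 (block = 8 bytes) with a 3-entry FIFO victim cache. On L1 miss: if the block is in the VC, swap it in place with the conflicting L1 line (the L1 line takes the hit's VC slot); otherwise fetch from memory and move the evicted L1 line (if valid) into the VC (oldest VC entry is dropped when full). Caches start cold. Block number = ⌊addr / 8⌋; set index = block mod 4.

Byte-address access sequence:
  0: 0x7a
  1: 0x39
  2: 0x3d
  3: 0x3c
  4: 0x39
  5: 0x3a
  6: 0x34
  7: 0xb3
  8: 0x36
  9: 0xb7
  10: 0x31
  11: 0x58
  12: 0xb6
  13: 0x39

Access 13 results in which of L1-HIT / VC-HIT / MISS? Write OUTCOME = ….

  [0] addr=0x7a blk=15 s=3: MISS | VC []
  [1] addr=0x39 blk=7 s=3: MISS | VC [15]
  [2] addr=0x3d blk=7 s=3: L1-HIT | VC [15]
  [3] addr=0x3c blk=7 s=3: L1-HIT | VC [15]
  [4] addr=0x39 blk=7 s=3: L1-HIT | VC [15]
  [5] addr=0x3a blk=7 s=3: L1-HIT | VC [15]
  [6] addr=0x34 blk=6 s=2: MISS | VC [15]
  [7] addr=0xb3 blk=22 s=2: MISS | VC [15, 6]
  [8] addr=0x36 blk=6 s=2: VC-HIT | VC [15, 22]
  [9] addr=0xb7 blk=22 s=2: VC-HIT | VC [15, 6]
  [10] addr=0x31 blk=6 s=2: VC-HIT | VC [15, 22]
  [11] addr=0x58 blk=11 s=3: MISS | VC [15, 22, 7]
  [12] addr=0xb6 blk=22 s=2: VC-HIT | VC [15, 6, 7]
  [13] addr=0x39 blk=7 s=3: VC-HIT | VC [15, 6, 11]

OUTCOME = VC-HIT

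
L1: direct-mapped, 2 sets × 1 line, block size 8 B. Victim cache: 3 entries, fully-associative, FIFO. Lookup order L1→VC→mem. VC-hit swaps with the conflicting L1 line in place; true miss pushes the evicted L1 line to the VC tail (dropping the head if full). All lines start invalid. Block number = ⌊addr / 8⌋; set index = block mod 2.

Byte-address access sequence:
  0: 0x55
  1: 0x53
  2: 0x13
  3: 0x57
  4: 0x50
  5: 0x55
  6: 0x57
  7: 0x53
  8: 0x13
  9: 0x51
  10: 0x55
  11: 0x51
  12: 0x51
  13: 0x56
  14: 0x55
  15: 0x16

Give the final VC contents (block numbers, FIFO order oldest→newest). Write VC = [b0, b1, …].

VC = [10]

  [0] addr=0x55 blk=10 s=0: MISS | VC []
  [1] addr=0x53 blk=10 s=0: L1-HIT | VC []
  [2] addr=0x13 blk=2 s=0: MISS | VC [10]
  [3] addr=0x57 blk=10 s=0: VC-HIT | VC [2]
  [4] addr=0x50 blk=10 s=0: L1-HIT | VC [2]
  [5] addr=0x55 blk=10 s=0: L1-HIT | VC [2]
  [6] addr=0x57 blk=10 s=0: L1-HIT | VC [2]
  [7] addr=0x53 blk=10 s=0: L1-HIT | VC [2]
  [8] addr=0x13 blk=2 s=0: VC-HIT | VC [10]
  [9] addr=0x51 blk=10 s=0: VC-HIT | VC [2]
  [10] addr=0x55 blk=10 s=0: L1-HIT | VC [2]
  [11] addr=0x51 blk=10 s=0: L1-HIT | VC [2]
  [12] addr=0x51 blk=10 s=0: L1-HIT | VC [2]
  [13] addr=0x56 blk=10 s=0: L1-HIT | VC [2]
  [14] addr=0x55 blk=10 s=0: L1-HIT | VC [2]
  [15] addr=0x16 blk=2 s=0: VC-HIT | VC [10]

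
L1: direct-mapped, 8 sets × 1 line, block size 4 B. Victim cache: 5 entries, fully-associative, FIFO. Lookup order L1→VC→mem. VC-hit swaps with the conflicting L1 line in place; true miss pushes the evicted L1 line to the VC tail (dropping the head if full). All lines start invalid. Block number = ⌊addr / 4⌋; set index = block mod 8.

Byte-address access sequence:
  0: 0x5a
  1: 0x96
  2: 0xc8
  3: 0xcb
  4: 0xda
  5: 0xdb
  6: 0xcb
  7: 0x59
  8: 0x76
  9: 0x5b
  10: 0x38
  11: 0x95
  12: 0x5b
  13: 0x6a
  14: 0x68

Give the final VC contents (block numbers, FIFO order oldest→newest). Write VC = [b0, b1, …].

VC = [54, 29, 14, 50]

0: 0x5a (blk 22, set 6) → MISS  vc=[]
1: 0x96 (blk 37, set 5) → MISS  vc=[]
2: 0xc8 (blk 50, set 2) → MISS  vc=[]
3: 0xcb (blk 50, set 2) → L1-HIT  vc=[]
4: 0xda (blk 54, set 6) → MISS  vc=[22]
5: 0xdb (blk 54, set 6) → L1-HIT  vc=[22]
6: 0xcb (blk 50, set 2) → L1-HIT  vc=[22]
7: 0x59 (blk 22, set 6) → VC-HIT  vc=[54]
8: 0x76 (blk 29, set 5) → MISS  vc=[54, 37]
9: 0x5b (blk 22, set 6) → L1-HIT  vc=[54, 37]
10: 0x38 (blk 14, set 6) → MISS  vc=[54, 37, 22]
11: 0x95 (blk 37, set 5) → VC-HIT  vc=[54, 29, 22]
12: 0x5b (blk 22, set 6) → VC-HIT  vc=[54, 29, 14]
13: 0x6a (blk 26, set 2) → MISS  vc=[54, 29, 14, 50]
14: 0x68 (blk 26, set 2) → L1-HIT  vc=[54, 29, 14, 50]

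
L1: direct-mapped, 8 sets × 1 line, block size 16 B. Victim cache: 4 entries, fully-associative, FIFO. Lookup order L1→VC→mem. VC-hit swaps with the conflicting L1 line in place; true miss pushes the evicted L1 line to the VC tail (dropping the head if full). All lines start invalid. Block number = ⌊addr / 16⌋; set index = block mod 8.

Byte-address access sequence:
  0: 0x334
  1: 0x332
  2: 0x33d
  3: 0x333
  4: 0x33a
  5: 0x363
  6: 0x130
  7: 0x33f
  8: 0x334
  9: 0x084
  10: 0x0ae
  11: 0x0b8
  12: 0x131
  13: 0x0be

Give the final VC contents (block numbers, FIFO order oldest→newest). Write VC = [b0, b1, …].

#0 0x334→b51/s3 MISS; vc=[]
#1 0x332→b51/s3 L1-HIT; vc=[]
#2 0x33d→b51/s3 L1-HIT; vc=[]
#3 0x333→b51/s3 L1-HIT; vc=[]
#4 0x33a→b51/s3 L1-HIT; vc=[]
#5 0x363→b54/s6 MISS; vc=[]
#6 0x130→b19/s3 MISS; vc=[51]
#7 0x33f→b51/s3 VC-HIT; vc=[19]
#8 0x334→b51/s3 L1-HIT; vc=[19]
#9 0x84→b8/s0 MISS; vc=[19]
#10 0xae→b10/s2 MISS; vc=[19]
#11 0xb8→b11/s3 MISS; vc=[19,51]
#12 0x131→b19/s3 VC-HIT; vc=[11,51]
#13 0xbe→b11/s3 VC-HIT; vc=[19,51]

VC = [19, 51]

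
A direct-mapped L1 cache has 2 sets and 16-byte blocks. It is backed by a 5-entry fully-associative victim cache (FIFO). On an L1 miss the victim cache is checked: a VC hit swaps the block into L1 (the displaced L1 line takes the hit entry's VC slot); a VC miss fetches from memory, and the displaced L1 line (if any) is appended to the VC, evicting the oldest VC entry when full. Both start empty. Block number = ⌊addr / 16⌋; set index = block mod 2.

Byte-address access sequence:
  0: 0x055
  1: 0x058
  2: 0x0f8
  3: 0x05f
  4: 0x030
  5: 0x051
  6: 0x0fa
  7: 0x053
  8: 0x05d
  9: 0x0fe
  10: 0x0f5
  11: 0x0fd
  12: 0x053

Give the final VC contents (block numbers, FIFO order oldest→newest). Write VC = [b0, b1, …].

VC = [15, 3]

  [0] addr=0x55 blk=5 s=1: MISS | VC []
  [1] addr=0x58 blk=5 s=1: L1-HIT | VC []
  [2] addr=0xf8 blk=15 s=1: MISS | VC [5]
  [3] addr=0x5f blk=5 s=1: VC-HIT | VC [15]
  [4] addr=0x30 blk=3 s=1: MISS | VC [15, 5]
  [5] addr=0x51 blk=5 s=1: VC-HIT | VC [15, 3]
  [6] addr=0xfa blk=15 s=1: VC-HIT | VC [5, 3]
  [7] addr=0x53 blk=5 s=1: VC-HIT | VC [15, 3]
  [8] addr=0x5d blk=5 s=1: L1-HIT | VC [15, 3]
  [9] addr=0xfe blk=15 s=1: VC-HIT | VC [5, 3]
  [10] addr=0xf5 blk=15 s=1: L1-HIT | VC [5, 3]
  [11] addr=0xfd blk=15 s=1: L1-HIT | VC [5, 3]
  [12] addr=0x53 blk=5 s=1: VC-HIT | VC [15, 3]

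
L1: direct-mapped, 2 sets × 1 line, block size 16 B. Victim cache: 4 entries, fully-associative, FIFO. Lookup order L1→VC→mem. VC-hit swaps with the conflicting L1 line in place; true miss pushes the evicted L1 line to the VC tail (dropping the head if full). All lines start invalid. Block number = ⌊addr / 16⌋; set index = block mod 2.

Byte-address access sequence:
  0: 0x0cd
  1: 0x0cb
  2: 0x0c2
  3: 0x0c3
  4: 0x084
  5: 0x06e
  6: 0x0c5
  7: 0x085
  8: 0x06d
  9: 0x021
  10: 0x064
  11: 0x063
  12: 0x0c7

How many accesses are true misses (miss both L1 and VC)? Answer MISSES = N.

MISSES = 4

0: 0xcd (blk 12, set 0) → MISS  vc=[]
1: 0xcb (blk 12, set 0) → L1-HIT  vc=[]
2: 0xc2 (blk 12, set 0) → L1-HIT  vc=[]
3: 0xc3 (blk 12, set 0) → L1-HIT  vc=[]
4: 0x84 (blk 8, set 0) → MISS  vc=[12]
5: 0x6e (blk 6, set 0) → MISS  vc=[12, 8]
6: 0xc5 (blk 12, set 0) → VC-HIT  vc=[6, 8]
7: 0x85 (blk 8, set 0) → VC-HIT  vc=[6, 12]
8: 0x6d (blk 6, set 0) → VC-HIT  vc=[8, 12]
9: 0x21 (blk 2, set 0) → MISS  vc=[8, 12, 6]
10: 0x64 (blk 6, set 0) → VC-HIT  vc=[8, 12, 2]
11: 0x63 (blk 6, set 0) → L1-HIT  vc=[8, 12, 2]
12: 0xc7 (blk 12, set 0) → VC-HIT  vc=[8, 6, 2]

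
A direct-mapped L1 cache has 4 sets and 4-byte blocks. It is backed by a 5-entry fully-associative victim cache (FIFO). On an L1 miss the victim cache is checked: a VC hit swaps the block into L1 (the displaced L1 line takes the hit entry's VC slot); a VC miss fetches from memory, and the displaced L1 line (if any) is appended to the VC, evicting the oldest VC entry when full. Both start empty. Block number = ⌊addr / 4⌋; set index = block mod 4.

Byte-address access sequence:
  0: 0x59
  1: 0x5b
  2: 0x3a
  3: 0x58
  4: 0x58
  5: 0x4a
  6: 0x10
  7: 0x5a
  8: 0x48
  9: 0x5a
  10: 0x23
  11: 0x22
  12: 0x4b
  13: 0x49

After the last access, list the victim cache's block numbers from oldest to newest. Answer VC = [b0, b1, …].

VC = [14, 22, 4]

#0 0x59→b22/s2 MISS; vc=[]
#1 0x5b→b22/s2 L1-HIT; vc=[]
#2 0x3a→b14/s2 MISS; vc=[22]
#3 0x58→b22/s2 VC-HIT; vc=[14]
#4 0x58→b22/s2 L1-HIT; vc=[14]
#5 0x4a→b18/s2 MISS; vc=[14,22]
#6 0x10→b4/s0 MISS; vc=[14,22]
#7 0x5a→b22/s2 VC-HIT; vc=[14,18]
#8 0x48→b18/s2 VC-HIT; vc=[14,22]
#9 0x5a→b22/s2 VC-HIT; vc=[14,18]
#10 0x23→b8/s0 MISS; vc=[14,18,4]
#11 0x22→b8/s0 L1-HIT; vc=[14,18,4]
#12 0x4b→b18/s2 VC-HIT; vc=[14,22,4]
#13 0x49→b18/s2 L1-HIT; vc=[14,22,4]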